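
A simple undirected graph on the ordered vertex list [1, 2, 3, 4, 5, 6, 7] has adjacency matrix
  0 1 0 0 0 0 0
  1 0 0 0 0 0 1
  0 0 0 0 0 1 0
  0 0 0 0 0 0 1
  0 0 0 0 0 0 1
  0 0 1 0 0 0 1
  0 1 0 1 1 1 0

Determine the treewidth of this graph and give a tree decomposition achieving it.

The largest bag has 2 vertices, giving width 1; this decomposition certifies tw(G) ≤ 1. Any graph with an edge has treewidth ≥ 1, and G has the edge 6–7. Combining the bounds, tw(G) = 1.

Treewidth 1.
Bags: B1 = {6, 7}  B2 = {5, 7}  B3 = {3, 6}  B4 = {2, 7}  B5 = {4, 7}  B6 = {1, 2}
Tree: B1–B2, B1–B3, B2–B4, B4–B5, B4–B6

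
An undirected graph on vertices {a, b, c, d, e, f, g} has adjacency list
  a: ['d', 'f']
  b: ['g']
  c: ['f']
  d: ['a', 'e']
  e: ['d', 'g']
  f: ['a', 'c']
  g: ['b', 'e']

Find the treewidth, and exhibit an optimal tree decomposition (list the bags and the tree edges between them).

Treewidth 1.
One such decomposition:
Bags: B1 = {b, g}  B2 = {e, g}  B3 = {d, e}  B4 = {a, d}  B5 = {a, f}  B6 = {c, f}
Tree: B1–B2, B2–B3, B3–B4, B4–B5, B5–B6

Each bag holds 2 vertices, so the decomposition has width 1, which upper-bounds the treewidth. Since G has at least one edge (e.g. b–g), it is not an edgeless graph, so tw(G) ≥ 1. The upper and lower bounds meet at 1, so that is the treewidth.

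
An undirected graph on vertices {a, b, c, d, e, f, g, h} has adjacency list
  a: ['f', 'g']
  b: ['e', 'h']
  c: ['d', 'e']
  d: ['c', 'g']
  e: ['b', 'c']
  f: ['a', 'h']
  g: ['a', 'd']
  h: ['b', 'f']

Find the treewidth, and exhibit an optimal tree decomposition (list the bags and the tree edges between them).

Every bag has size at most 3, so the width is 3 − 1 = 2 and tw(G) ≤ 2. For the lower bound, G contains the cycle d–g–a–f–h–b–e–c–d, so G is not a forest; only forests have treewidth ≤ 1, hence tw(G) ≥ 2. Combining the bounds, tw(G) = 2.

Treewidth 2.
Bags: B1 = {a, d, g}  B2 = {a, d, f}  B3 = {d, f, h}  B4 = {b, d, h}  B5 = {b, d, e}  B6 = {c, d, e}
Tree: B1–B2, B2–B3, B3–B4, B4–B5, B5–B6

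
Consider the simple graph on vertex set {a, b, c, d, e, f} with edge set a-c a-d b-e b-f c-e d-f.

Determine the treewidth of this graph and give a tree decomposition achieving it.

Treewidth 2.
One optimal decomposition is:
Bags: B1 = {b, d, f}  B2 = {a, b, d}  B3 = {a, b, c}  B4 = {b, c, e}
Tree: B1–B2, B2–B3, B3–B4

The largest bag has 3 vertices, giving width 2; this decomposition certifies tw(G) ≤ 2. For the lower bound, G contains the cycle b–f–d–a–c–e–b, so G is not a forest; only forests have treewidth ≤ 1, hence tw(G) ≥ 2. The upper and lower bounds meet at 2, so that is the treewidth.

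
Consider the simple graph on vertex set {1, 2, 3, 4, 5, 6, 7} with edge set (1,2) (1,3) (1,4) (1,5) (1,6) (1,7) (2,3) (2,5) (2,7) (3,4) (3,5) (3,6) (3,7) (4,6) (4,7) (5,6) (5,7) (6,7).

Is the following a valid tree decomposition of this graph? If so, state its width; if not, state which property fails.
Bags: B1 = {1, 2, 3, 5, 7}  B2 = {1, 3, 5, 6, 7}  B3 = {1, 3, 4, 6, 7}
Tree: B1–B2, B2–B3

Yes; width 4.

Checking the three conditions: (i) the bags cover all of {1, 2, 3, 4, 5, 6, 7}; (ii) for each edge, some bag contains both endpoints; (iii) the bags containing any fixed vertex form a subtree. All hold, so the decomposition is valid with width 5 − 1 = 4.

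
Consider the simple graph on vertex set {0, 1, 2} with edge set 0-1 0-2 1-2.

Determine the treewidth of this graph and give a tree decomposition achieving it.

Treewidth 2.
Bags: B1 = {0, 1, 2}
Tree: (single bag)

With just one bag of size 3, the width is 3 − 1 = 2, so tw(G) ≤ 2. On the other hand G contains the 3-clique {0, 1, 2}. A clique must lie in a single bag of any decomposition, so no decomposition can have width below 2. Hence tw(G) = 2 exactly.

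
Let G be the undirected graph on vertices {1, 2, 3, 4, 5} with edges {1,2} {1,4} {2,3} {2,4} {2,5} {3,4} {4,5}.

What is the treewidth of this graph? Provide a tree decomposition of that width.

Each bag holds 3 vertices, so the decomposition has width 2, which upper-bounds the treewidth. On the other hand G contains the 3-clique {1, 2, 4}. A clique must lie in a single bag of any decomposition, so no decomposition can have width below 2. The upper and lower bounds meet at 2, so that is the treewidth.

Treewidth 2.
Bags: B1 = {1, 2, 4}  B2 = {2, 4, 5}  B3 = {2, 3, 4}
Tree: B1–B2, B1–B3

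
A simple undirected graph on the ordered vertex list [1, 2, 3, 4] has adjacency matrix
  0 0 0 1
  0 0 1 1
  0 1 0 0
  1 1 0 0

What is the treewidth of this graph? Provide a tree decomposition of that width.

The largest bag has 2 vertices, giving width 1; this decomposition certifies tw(G) ≤ 1. Since G has at least one edge (e.g. 1–4), it is not an edgeless graph, so tw(G) ≥ 1. The upper and lower bounds meet at 1, so that is the treewidth.

Treewidth 1.
One optimal decomposition is:
Bags: B1 = {1, 4}  B2 = {2, 4}  B3 = {2, 3}
Tree: B1–B2, B2–B3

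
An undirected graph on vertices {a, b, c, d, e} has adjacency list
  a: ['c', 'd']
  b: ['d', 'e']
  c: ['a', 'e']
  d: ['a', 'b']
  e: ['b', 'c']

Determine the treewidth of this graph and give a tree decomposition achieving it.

Every bag has size at most 3, so the width is 3 − 1 = 2 and tw(G) ≤ 2. For the lower bound, G contains the cycle b–d–a–c–e–b, so G is not a forest; only forests have treewidth ≤ 1, hence tw(G) ≥ 2. Therefore the treewidth is 2.

Treewidth 2.
One optimal decomposition is:
Bags: B1 = {a, b, d}  B2 = {a, b, c}  B3 = {b, c, e}
Tree: B1–B2, B2–B3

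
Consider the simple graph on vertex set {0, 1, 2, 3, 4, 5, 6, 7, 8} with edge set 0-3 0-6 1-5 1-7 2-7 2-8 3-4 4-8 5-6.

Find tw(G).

2

A width-2 tree decomposition is:
Bags: B1 = {1, 2, 7}  B2 = {1, 2, 8}  B3 = {1, 4, 8}  B4 = {1, 3, 4}  B5 = {0, 1, 3}  B6 = {0, 1, 6}  B7 = {1, 5, 6}
Tree: B1–B2, B2–B3, B3–B4, B4–B5, B5–B6, B6–B7
Every bag has size at most 3, so the width is 3 − 1 = 2 and tw(G) ≤ 2. The edges 1–7–2–8–4–3–0–6–5–1 form a cycle, so G is not a tree and its treewidth is at least 2. Combining the bounds, tw(G) = 2.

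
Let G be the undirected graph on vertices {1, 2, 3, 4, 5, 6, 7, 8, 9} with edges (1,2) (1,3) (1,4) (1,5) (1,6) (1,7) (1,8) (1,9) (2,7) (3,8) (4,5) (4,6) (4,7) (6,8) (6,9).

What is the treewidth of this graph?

A width-2 tree decomposition is:
Bags: B1 = {1, 4, 6}  B2 = {1, 6, 9}  B3 = {1, 6, 8}  B4 = {1, 4, 7}  B5 = {1, 2, 7}  B6 = {1, 4, 5}  B7 = {1, 3, 8}
Tree: B1–B2, B1–B3, B1–B4, B4–B5, B1–B6, B3–B7
Each bag holds 3 vertices, so the decomposition has width 2, which upper-bounds the treewidth. For the lower bound, the 3 vertices {1, 2, 7} are pairwise adjacent, and any tree decomposition puts a clique entirely inside one bag — forcing width ≥ 2. Hence tw(G) = 2 exactly.

2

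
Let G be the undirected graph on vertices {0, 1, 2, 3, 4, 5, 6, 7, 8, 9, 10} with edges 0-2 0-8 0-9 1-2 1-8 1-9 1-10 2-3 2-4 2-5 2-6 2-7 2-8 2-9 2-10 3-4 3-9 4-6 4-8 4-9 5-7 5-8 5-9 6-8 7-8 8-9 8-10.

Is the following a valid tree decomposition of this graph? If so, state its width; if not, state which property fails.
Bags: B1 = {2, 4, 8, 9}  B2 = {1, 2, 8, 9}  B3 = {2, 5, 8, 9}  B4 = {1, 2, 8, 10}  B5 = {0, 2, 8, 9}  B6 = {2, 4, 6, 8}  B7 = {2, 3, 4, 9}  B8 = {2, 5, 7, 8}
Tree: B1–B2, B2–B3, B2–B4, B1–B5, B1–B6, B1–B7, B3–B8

Yes; width 3.

Checking the three conditions: (i) the bags cover all of {0, 1, 2, 3, 4, 5, 6, 7, 8, 9, 10}; (ii) for each edge, some bag contains both endpoints; (iii) the bags containing any fixed vertex form a subtree. All hold, so the decomposition is valid with width 4 − 1 = 3.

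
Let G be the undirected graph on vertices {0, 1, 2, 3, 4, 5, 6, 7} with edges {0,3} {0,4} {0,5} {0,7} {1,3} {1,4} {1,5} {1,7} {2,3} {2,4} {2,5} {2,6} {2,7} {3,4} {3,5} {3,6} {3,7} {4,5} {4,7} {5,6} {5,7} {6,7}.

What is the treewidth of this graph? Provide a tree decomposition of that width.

Each bag holds 5 vertices, so the decomposition has width 4, which upper-bounds the treewidth. For the lower bound, the 5 vertices {0, 3, 4, 5, 7} are pairwise adjacent, and any tree decomposition puts a clique entirely inside one bag — forcing width ≥ 4. The upper and lower bounds meet at 4, so that is the treewidth.

Treewidth 4.
Bags: B1 = {2, 3, 4, 5, 7}  B2 = {2, 3, 5, 6, 7}  B3 = {1, 3, 4, 5, 7}  B4 = {0, 3, 4, 5, 7}
Tree: B1–B2, B1–B3, B1–B4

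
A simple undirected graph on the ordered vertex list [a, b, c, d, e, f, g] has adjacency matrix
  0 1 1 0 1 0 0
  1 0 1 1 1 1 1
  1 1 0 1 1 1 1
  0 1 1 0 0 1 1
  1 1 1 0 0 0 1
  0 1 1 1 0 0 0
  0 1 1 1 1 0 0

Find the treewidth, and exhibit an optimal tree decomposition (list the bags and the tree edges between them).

Treewidth 3.
One such decomposition:
Bags: B1 = {b, c, e, g}  B2 = {b, c, d, g}  B3 = {b, c, d, f}  B4 = {a, b, c, e}
Tree: B1–B2, B2–B3, B1–B4

The largest bag has 4 vertices, giving width 3; this decomposition certifies tw(G) ≤ 3. Conversely, {b, c, d, g} is a clique of size 4, and the vertices of any clique must share a bag in every tree decomposition; so some bag has ≥ 4 vertices and tw(G) ≥ 3. The upper and lower bounds meet at 3, so that is the treewidth.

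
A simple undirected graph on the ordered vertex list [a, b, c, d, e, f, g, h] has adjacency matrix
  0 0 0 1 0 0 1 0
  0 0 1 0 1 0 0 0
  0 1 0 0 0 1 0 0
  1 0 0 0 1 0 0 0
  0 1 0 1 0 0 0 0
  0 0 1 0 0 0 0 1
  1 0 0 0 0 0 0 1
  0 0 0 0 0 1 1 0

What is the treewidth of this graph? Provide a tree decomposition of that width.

Treewidth 2.
One such decomposition:
Bags: B1 = {b, d, e}  B2 = {b, c, d}  B3 = {c, d, f}  B4 = {d, f, h}  B5 = {d, g, h}  B6 = {a, d, g}
Tree: B1–B2, B2–B3, B3–B4, B4–B5, B5–B6

The largest bag has 3 vertices, giving width 2; this decomposition certifies tw(G) ≤ 2. The edges d–e–b–c–f–h–g–a–d form a cycle, so G is not a tree and its treewidth is at least 2. Therefore the treewidth is 2.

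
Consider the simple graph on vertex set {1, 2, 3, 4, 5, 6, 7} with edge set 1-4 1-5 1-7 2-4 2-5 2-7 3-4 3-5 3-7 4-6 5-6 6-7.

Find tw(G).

3

A width-3 tree decomposition is:
Bags: B1 = {2, 4, 5, 7}  B2 = {1, 4, 5, 7}  B3 = {4, 5, 6, 7}  B4 = {3, 4, 5, 7}
Tree: B1–B2, B2–B3, B3–B4
Each bag holds 4 vertices, so the decomposition has width 3, which upper-bounds the treewidth. For the lower bound: the 4 vertex sets {2,7}, {1,5}, {4}, {6} are disjoint, each induces a connected subgraph, and every pair is joined by at least one edge of G. Contracting each set to a single vertex therefore yields K_{4} as a minor, and since treewidth is minor-monotone, tw(G) ≥ tw(K_{4}) = 3. Hence tw(G) = 3 exactly.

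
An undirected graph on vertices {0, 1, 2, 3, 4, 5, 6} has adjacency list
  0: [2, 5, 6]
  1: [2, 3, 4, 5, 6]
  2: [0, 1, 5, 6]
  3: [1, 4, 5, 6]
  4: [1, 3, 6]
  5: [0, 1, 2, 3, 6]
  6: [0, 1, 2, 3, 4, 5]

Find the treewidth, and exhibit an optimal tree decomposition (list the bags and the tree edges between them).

Treewidth 3.
One optimal decomposition is:
Bags: B1 = {1, 3, 5, 6}  B2 = {1, 3, 4, 6}  B3 = {1, 2, 5, 6}  B4 = {0, 2, 5, 6}
Tree: B1–B2, B1–B3, B3–B4

The largest bag has 4 vertices, giving width 3; this decomposition certifies tw(G) ≤ 3. Conversely, {0, 2, 5, 6} is a clique of size 4, and the vertices of any clique must share a bag in every tree decomposition; so some bag has ≥ 4 vertices and tw(G) ≥ 3. Hence tw(G) = 3 exactly.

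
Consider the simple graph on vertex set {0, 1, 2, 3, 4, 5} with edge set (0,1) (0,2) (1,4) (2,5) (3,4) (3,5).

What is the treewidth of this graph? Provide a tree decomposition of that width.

Treewidth 2.
Bags: B1 = {0, 1, 2}  B2 = {1, 2, 4}  B3 = {2, 3, 4}  B4 = {2, 3, 5}
Tree: B1–B2, B2–B3, B3–B4

Every bag has size at most 3, so the width is 3 − 1 = 2 and tw(G) ≤ 2. Since 2–0–1–4–3–5–2 is a cycle in G, G is not acyclic. Forests are exactly the graphs of treewidth ≤ 1, so tw(G) ≥ 2. Therefore the treewidth is 2.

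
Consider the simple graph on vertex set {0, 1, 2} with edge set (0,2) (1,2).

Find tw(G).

1

A width-1 tree decomposition is:
Bags: B1 = {1, 2}  B2 = {0, 2}
Tree: B1–B2
Each bag holds 2 vertices, so the decomposition has width 1, which upper-bounds the treewidth. G has an edge, so its treewidth is at least 1. Hence tw(G) = 1 exactly.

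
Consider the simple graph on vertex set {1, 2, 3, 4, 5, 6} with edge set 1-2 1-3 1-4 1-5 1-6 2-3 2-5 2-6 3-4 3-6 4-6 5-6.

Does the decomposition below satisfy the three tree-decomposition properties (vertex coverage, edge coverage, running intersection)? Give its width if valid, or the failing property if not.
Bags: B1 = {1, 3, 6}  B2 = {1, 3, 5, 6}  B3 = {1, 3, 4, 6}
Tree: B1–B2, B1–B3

No — vertex 2 appears in no bag.

A tree decomposition must satisfy three properties: every vertex lies in some bag; for every edge, both endpoints lie together in some bag; and for every vertex, the bags containing it form a connected subtree. Here vertex 2 appears in no bag, so the decomposition is invalid.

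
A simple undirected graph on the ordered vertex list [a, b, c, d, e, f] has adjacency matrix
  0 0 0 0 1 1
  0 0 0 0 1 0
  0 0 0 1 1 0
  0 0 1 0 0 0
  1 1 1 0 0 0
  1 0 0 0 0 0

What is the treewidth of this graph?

A width-1 tree decomposition is:
Bags: B1 = {a, e}  B2 = {a, f}  B3 = {c, e}  B4 = {c, d}  B5 = {b, e}
Tree: B1–B2, B1–B3, B3–B4, B1–B5
The largest bag has 2 vertices, giving width 1; this decomposition certifies tw(G) ≤ 1. Any graph with an edge has treewidth ≥ 1, and G has the edge a–e. Hence tw(G) = 1 exactly.

1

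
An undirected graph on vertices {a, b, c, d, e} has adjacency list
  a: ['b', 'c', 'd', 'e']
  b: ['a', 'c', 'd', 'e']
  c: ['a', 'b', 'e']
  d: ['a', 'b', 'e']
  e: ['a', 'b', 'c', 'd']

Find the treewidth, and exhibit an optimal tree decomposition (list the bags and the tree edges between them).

Each bag holds 4 vertices, so the decomposition has width 3, which upper-bounds the treewidth. Conversely, {a, b, d, e} is a clique of size 4, and the vertices of any clique must share a bag in every tree decomposition; so some bag has ≥ 4 vertices and tw(G) ≥ 3. Therefore the treewidth is 3.

Treewidth 3.
One such decomposition:
Bags: B1 = {a, b, c, e}  B2 = {a, b, d, e}
Tree: B1–B2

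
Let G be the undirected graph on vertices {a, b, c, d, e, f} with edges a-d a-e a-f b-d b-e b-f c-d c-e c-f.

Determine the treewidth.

3

A width-3 tree decomposition is:
Bags: B1 = {a, b, c, f}  B2 = {a, b, c, e}  B3 = {a, b, c, d}
Tree: B1–B2, B2–B3
The largest bag has 4 vertices, giving width 3; this decomposition certifies tw(G) ≤ 3. For the lower bound: the 4 vertex sets {b,f}, {c,e}, {a}, {d} are disjoint, each induces a connected subgraph, and every pair is joined by at least one edge of G. Contracting each set to a single vertex therefore yields K_{4} as a minor, and since treewidth is minor-monotone, tw(G) ≥ tw(K_{4}) = 3. The upper and lower bounds meet at 3, so that is the treewidth.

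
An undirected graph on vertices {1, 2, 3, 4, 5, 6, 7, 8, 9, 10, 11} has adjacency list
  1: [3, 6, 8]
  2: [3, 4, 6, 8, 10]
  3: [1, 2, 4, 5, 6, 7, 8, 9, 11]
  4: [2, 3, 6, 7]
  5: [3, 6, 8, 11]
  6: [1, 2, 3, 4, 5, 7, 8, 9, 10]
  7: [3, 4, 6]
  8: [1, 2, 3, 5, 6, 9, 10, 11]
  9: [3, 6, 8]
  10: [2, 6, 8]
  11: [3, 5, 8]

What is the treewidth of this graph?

A width-3 tree decomposition is:
Bags: B1 = {2, 3, 4, 6}  B2 = {2, 3, 6, 8}  B3 = {1, 3, 6, 8}  B4 = {3, 5, 6, 8}  B5 = {2, 6, 8, 10}  B6 = {3, 5, 8, 11}  B7 = {3, 4, 6, 7}  B8 = {3, 6, 8, 9}
Tree: B1–B2, B2–B3, B2–B4, B2–B5, B4–B6, B1–B7, B3–B8
Every bag has size at most 4, so the width is 4 − 1 = 3 and tw(G) ≤ 3. For the lower bound, the 4 vertices {2, 6, 8, 10} are pairwise adjacent, and any tree decomposition puts a clique entirely inside one bag — forcing width ≥ 3. The upper and lower bounds meet at 3, so that is the treewidth.

3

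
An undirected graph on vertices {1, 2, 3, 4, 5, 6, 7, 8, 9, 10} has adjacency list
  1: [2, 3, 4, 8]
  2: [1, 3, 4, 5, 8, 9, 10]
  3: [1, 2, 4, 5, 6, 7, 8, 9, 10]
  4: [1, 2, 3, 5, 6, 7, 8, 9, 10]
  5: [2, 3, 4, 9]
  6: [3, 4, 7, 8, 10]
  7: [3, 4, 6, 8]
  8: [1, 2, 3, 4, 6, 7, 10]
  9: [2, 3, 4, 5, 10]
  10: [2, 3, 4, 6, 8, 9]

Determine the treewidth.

4

A width-4 tree decomposition is:
Bags: B1 = {2, 3, 4, 9, 10}  B2 = {2, 3, 4, 8, 10}  B3 = {2, 3, 4, 5, 9}  B4 = {3, 4, 6, 8, 10}  B5 = {1, 2, 3, 4, 8}  B6 = {3, 4, 6, 7, 8}
Tree: B1–B2, B1–B3, B2–B4, B2–B5, B4–B6
Every bag has size at most 5, so the width is 5 − 1 = 4 and tw(G) ≤ 4. For the lower bound, the 5 vertices {1, 2, 3, 4, 8} are pairwise adjacent, and any tree decomposition puts a clique entirely inside one bag — forcing width ≥ 4. Therefore the treewidth is 4.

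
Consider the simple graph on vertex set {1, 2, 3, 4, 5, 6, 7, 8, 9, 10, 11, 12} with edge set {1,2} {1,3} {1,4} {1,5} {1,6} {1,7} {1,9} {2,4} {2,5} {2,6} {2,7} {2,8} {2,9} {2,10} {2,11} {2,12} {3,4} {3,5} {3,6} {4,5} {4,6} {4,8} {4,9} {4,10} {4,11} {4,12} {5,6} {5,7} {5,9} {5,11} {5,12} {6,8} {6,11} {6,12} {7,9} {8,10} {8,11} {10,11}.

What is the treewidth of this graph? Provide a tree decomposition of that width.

Treewidth 4.
One optimal decomposition is:
Bags: B1 = {1, 2, 4, 5, 6}  B2 = {1, 2, 4, 5, 9}  B3 = {2, 4, 5, 6, 11}  B4 = {2, 4, 6, 8, 11}  B5 = {2, 4, 8, 10, 11}  B6 = {2, 4, 5, 6, 12}  B7 = {1, 3, 4, 5, 6}  B8 = {1, 2, 5, 7, 9}
Tree: B1–B2, B1–B3, B3–B4, B4–B5, B1–B6, B1–B7, B2–B8

Each bag holds 5 vertices, so the decomposition has width 4, which upper-bounds the treewidth. For the lower bound, the 5 vertices {2, 4, 8, 10, 11} are pairwise adjacent, and any tree decomposition puts a clique entirely inside one bag — forcing width ≥ 4. Hence tw(G) = 4 exactly.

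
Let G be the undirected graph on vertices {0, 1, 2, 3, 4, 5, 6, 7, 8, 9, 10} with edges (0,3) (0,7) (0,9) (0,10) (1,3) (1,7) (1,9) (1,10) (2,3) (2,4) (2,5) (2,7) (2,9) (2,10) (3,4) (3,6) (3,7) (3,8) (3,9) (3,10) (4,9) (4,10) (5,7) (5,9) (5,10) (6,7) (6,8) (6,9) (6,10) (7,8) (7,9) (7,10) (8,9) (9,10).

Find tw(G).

A width-4 tree decomposition is:
Bags: B1 = {2, 3, 7, 9, 10}  B2 = {3, 6, 7, 9, 10}  B3 = {2, 5, 7, 9, 10}  B4 = {3, 6, 7, 8, 9}  B5 = {1, 3, 7, 9, 10}  B6 = {2, 3, 4, 9, 10}  B7 = {0, 3, 7, 9, 10}
Tree: B1–B2, B1–B3, B2–B4, B2–B5, B1–B6, B1–B7
The largest bag has 5 vertices, giving width 4; this decomposition certifies tw(G) ≤ 4. For the lower bound, the 5 vertices {2, 3, 4, 9, 10} are pairwise adjacent, and any tree decomposition puts a clique entirely inside one bag — forcing width ≥ 4. Hence tw(G) = 4 exactly.

4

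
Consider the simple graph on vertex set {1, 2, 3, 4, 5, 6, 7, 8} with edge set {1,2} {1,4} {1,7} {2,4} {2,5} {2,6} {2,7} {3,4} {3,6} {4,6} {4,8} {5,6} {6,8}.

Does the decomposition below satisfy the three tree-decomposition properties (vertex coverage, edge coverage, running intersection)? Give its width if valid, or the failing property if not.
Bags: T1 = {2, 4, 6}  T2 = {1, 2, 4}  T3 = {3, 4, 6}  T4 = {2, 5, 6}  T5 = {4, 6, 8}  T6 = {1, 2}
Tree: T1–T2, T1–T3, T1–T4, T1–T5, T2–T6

A tree decomposition must satisfy three properties: every vertex lies in some bag; for every edge, both endpoints lie together in some bag; and for every vertex, the bags containing it form a connected subtree. Here vertex 7 appears in no bag, so the decomposition is invalid.

No — vertex 7 appears in no bag.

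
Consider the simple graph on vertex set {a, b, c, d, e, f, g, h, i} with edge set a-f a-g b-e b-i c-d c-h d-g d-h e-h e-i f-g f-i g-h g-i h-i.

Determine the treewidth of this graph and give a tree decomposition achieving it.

The largest bag has 3 vertices, giving width 2; this decomposition certifies tw(G) ≤ 2. For the lower bound, the 3 vertices {d, g, h} are pairwise adjacent, and any tree decomposition puts a clique entirely inside one bag — forcing width ≥ 2. Therefore the treewidth is 2.

Treewidth 2.
Bags: B1 = {g, h, i}  B2 = {f, g, i}  B3 = {d, g, h}  B4 = {e, h, i}  B5 = {b, e, i}  B6 = {c, d, h}  B7 = {a, f, g}
Tree: B1–B2, B1–B3, B1–B4, B4–B5, B3–B6, B2–B7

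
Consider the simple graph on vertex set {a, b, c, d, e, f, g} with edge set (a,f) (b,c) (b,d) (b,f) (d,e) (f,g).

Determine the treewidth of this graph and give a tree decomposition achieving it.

Treewidth 1.
Bags: B1 = {b, d}  B2 = {b, f}  B3 = {d, e}  B4 = {a, f}  B5 = {f, g}  B6 = {b, c}
Tree: B1–B2, B1–B3, B2–B4, B2–B5, B1–B6

Every bag has size at most 2, so the width is 2 − 1 = 1 and tw(G) ≤ 1. G has an edge, so its treewidth is at least 1. Hence tw(G) = 1 exactly.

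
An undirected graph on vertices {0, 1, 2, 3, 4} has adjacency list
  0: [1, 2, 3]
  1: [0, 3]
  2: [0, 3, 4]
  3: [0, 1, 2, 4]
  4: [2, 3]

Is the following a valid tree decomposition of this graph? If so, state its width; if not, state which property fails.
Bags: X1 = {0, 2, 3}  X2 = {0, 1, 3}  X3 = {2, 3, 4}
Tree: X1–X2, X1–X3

Yes; width 2.

Checking the three conditions: (i) the bags cover all of {0, 1, 2, 3, 4}; (ii) for each edge, some bag contains both endpoints; (iii) the bags containing any fixed vertex form a subtree. All hold, so the decomposition is valid with width 3 − 1 = 2.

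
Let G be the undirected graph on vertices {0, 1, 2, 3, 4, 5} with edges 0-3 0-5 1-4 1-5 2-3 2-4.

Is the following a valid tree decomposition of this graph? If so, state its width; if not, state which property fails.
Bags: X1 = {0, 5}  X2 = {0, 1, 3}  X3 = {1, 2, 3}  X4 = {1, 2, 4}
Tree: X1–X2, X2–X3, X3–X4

A tree decomposition must satisfy three properties: every vertex lies in some bag; for every edge, both endpoints lie together in some bag; and for every vertex, the bags containing it form a connected subtree. Here edge (1,5) lies in no bag, so the decomposition is invalid.

No — edge (1,5) lies in no bag.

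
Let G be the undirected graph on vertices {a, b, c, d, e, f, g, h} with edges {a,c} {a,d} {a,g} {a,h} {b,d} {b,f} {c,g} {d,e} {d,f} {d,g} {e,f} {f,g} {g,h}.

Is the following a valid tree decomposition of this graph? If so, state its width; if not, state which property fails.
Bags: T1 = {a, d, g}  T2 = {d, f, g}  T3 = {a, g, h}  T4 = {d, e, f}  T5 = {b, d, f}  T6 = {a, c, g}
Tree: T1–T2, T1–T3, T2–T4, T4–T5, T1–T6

Yes; width 2.

Checking the three conditions: (i) the bags cover all of {a, b, c, d, e, f, g, h}; (ii) for each edge, some bag contains both endpoints; (iii) the bags containing any fixed vertex form a subtree. All hold, so the decomposition is valid with width 3 − 1 = 2.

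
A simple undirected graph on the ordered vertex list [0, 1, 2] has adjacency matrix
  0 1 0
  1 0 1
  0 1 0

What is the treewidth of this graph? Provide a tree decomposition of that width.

Treewidth 1.
Bags: B1 = {1, 2}  B2 = {0, 1}
Tree: B1–B2

Every bag has size at most 2, so the width is 2 − 1 = 1 and tw(G) ≤ 1. G has an edge, so its treewidth is at least 1. The upper and lower bounds meet at 1, so that is the treewidth.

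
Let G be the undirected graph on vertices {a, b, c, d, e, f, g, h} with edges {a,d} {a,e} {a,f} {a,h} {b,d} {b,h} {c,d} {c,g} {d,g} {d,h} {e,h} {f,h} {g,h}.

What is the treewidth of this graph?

A width-2 tree decomposition is:
Bags: B1 = {d, g, h}  B2 = {a, d, h}  B3 = {b, d, h}  B4 = {a, f, h}  B5 = {a, e, h}  B6 = {c, d, g}
Tree: B1–B2, B2–B3, B2–B4, B2–B5, B1–B6
Each bag holds 3 vertices, so the decomposition has width 2, which upper-bounds the treewidth. On the other hand G contains the 3-clique {d, g, h}. A clique must lie in a single bag of any decomposition, so no decomposition can have width below 2. Hence tw(G) = 2 exactly.

2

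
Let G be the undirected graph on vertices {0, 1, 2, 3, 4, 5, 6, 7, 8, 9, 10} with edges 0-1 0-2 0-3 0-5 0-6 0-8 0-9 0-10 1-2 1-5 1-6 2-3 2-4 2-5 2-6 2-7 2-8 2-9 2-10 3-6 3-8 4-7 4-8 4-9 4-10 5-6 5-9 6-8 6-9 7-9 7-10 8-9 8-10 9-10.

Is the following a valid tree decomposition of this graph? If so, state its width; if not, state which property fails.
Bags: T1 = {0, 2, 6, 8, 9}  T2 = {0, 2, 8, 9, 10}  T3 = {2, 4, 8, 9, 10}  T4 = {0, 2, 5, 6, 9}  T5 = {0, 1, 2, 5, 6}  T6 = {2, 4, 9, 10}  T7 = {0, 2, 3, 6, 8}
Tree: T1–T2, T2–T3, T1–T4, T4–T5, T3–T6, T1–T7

No — vertex 7 appears in no bag.

A tree decomposition must satisfy three properties: every vertex lies in some bag; for every edge, both endpoints lie together in some bag; and for every vertex, the bags containing it form a connected subtree. Here vertex 7 appears in no bag, so the decomposition is invalid.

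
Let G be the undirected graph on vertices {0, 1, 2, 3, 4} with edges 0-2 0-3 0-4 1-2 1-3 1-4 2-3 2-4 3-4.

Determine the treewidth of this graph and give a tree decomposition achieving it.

Each bag holds 4 vertices, so the decomposition has width 3, which upper-bounds the treewidth. On the other hand G contains the 4-clique {0, 2, 3, 4}. A clique must lie in a single bag of any decomposition, so no decomposition can have width below 3. The upper and lower bounds meet at 3, so that is the treewidth.

Treewidth 3.
One optimal decomposition is:
Bags: B1 = {1, 2, 3, 4}  B2 = {0, 2, 3, 4}
Tree: B1–B2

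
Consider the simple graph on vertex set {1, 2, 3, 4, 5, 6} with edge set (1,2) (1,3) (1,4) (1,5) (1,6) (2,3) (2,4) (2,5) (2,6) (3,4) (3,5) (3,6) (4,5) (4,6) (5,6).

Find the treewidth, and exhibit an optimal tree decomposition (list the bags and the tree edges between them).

A single bag containing all 6 vertices is trivially a valid decomposition of width 5. Conversely, {1, 2, 3, 4, 5, 6} is a clique of size 6, and the vertices of any clique must share a bag in every tree decomposition; so some bag has ≥ 6 vertices and tw(G) ≥ 5. The upper and lower bounds meet at 5, so that is the treewidth.

Treewidth 5.
One such decomposition:
Bags: B1 = {1, 2, 3, 4, 5, 6}
Tree: (single bag)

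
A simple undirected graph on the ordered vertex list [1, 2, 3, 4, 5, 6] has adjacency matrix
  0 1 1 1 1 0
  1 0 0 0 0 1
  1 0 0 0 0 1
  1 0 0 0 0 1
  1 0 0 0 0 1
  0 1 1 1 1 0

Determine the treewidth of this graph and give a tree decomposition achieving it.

Every bag has size at most 3, so the width is 3 − 1 = 2 and tw(G) ≤ 2. Since 1–4–6–2–1 is a cycle in G, G is not acyclic. Forests are exactly the graphs of treewidth ≤ 1, so tw(G) ≥ 2. Hence tw(G) = 2 exactly.

Treewidth 2.
Bags: B1 = {1, 4, 6}  B2 = {1, 2, 6}  B3 = {1, 5, 6}  B4 = {1, 3, 6}
Tree: B1–B2, B2–B3, B3–B4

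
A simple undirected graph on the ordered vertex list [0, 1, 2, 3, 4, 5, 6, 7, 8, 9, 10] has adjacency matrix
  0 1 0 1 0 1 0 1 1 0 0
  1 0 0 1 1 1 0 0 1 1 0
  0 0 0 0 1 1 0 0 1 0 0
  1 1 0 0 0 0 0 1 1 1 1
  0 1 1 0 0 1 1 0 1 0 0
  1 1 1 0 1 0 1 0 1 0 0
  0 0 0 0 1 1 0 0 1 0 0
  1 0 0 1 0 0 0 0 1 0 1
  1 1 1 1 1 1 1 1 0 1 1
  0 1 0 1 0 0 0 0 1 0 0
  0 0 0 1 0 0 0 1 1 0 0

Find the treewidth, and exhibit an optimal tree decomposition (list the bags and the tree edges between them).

Each bag holds 4 vertices, so the decomposition has width 3, which upper-bounds the treewidth. On the other hand G contains the 4-clique {0, 1, 3, 8}. A clique must lie in a single bag of any decomposition, so no decomposition can have width below 3. The upper and lower bounds meet at 3, so that is the treewidth.

Treewidth 3.
One optimal decomposition is:
Bags: B1 = {0, 1, 5, 8}  B2 = {1, 4, 5, 8}  B3 = {0, 1, 3, 8}  B4 = {0, 3, 7, 8}  B5 = {1, 3, 8, 9}  B6 = {4, 5, 6, 8}  B7 = {2, 4, 5, 8}  B8 = {3, 7, 8, 10}
Tree: B1–B2, B1–B3, B3–B4, B3–B5, B2–B6, B2–B7, B4–B8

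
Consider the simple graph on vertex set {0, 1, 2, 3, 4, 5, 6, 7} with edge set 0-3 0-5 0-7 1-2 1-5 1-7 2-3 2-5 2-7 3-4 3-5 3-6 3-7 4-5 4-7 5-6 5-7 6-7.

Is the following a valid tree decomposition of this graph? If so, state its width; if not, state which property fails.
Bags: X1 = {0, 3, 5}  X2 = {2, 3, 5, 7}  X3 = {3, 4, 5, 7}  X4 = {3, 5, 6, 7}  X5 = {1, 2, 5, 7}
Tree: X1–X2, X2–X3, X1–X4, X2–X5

No — edge (7,0) lies in no bag.

A tree decomposition must satisfy three properties: every vertex lies in some bag; for every edge, both endpoints lie together in some bag; and for every vertex, the bags containing it form a connected subtree. Here edge (7,0) lies in no bag, so the decomposition is invalid.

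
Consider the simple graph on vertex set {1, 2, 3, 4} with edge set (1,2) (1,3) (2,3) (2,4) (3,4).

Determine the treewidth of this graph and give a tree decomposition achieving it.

The largest bag has 3 vertices, giving width 2; this decomposition certifies tw(G) ≤ 2. For the lower bound, the 3 vertices {1, 2, 3} are pairwise adjacent, and any tree decomposition puts a clique entirely inside one bag — forcing width ≥ 2. Combining the bounds, tw(G) = 2.

Treewidth 2.
One optimal decomposition is:
Bags: B1 = {2, 3, 4}  B2 = {1, 2, 3}
Tree: B1–B2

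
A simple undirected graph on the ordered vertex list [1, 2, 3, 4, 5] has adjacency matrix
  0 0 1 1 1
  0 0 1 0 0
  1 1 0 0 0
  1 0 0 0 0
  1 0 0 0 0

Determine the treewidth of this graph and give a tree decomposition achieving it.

Treewidth 1.
One optimal decomposition is:
Bags: B1 = {1, 5}  B2 = {1, 4}  B3 = {1, 3}  B4 = {2, 3}
Tree: B1–B2, B1–B3, B3–B4

The largest bag has 2 vertices, giving width 1; this decomposition certifies tw(G) ≤ 1. Since G has at least one edge (e.g. 5–1), it is not an edgeless graph, so tw(G) ≥ 1. Therefore the treewidth is 1.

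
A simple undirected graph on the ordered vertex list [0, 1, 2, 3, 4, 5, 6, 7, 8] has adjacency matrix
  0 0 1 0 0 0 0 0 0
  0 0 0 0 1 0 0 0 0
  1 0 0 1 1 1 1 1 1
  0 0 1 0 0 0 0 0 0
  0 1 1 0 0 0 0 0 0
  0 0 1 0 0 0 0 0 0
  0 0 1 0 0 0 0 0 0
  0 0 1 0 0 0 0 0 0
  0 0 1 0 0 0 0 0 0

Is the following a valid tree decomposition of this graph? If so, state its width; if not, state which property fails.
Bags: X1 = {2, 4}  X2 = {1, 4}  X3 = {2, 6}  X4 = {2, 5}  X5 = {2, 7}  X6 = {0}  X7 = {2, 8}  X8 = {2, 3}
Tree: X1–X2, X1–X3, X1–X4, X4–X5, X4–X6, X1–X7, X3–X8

A tree decomposition must satisfy three properties: every vertex lies in some bag; for every edge, both endpoints lie together in some bag; and for every vertex, the bags containing it form a connected subtree. Here edge (2,0) lies in no bag, so the decomposition is invalid.

No — edge (2,0) lies in no bag.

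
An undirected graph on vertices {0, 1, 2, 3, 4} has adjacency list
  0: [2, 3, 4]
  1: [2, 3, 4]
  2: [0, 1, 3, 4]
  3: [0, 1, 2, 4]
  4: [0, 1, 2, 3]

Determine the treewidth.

3

A width-3 tree decomposition is:
Bags: B1 = {0, 2, 3, 4}  B2 = {1, 2, 3, 4}
Tree: B1–B2
Every bag has size at most 4, so the width is 4 − 1 = 3 and tw(G) ≤ 3. On the other hand G contains the 4-clique {0, 2, 3, 4}. A clique must lie in a single bag of any decomposition, so no decomposition can have width below 3. Combining the bounds, tw(G) = 3.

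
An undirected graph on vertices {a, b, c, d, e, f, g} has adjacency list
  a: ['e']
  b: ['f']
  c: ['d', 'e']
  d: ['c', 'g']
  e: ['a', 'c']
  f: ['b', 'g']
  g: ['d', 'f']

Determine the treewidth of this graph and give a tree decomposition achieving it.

Every bag has size at most 2, so the width is 2 − 1 = 1 and tw(G) ≤ 1. Any graph with an edge has treewidth ≥ 1, and G has the edge b–f. The upper and lower bounds meet at 1, so that is the treewidth.

Treewidth 1.
One such decomposition:
Bags: B1 = {b, f}  B2 = {f, g}  B3 = {d, g}  B4 = {c, d}  B5 = {c, e}  B6 = {a, e}
Tree: B1–B2, B2–B3, B3–B4, B4–B5, B5–B6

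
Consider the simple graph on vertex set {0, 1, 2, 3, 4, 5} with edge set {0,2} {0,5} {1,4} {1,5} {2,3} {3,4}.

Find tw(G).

A width-2 tree decomposition is:
Bags: B1 = {1, 3, 4}  B2 = {1, 3, 5}  B3 = {0, 3, 5}  B4 = {0, 2, 3}
Tree: B1–B2, B2–B3, B3–B4
Each bag holds 3 vertices, so the decomposition has width 2, which upper-bounds the treewidth. For the lower bound, G contains the cycle 3–4–1–5–0–2–3, so G is not a forest; only forests have treewidth ≤ 1, hence tw(G) ≥ 2. Therefore the treewidth is 2.

2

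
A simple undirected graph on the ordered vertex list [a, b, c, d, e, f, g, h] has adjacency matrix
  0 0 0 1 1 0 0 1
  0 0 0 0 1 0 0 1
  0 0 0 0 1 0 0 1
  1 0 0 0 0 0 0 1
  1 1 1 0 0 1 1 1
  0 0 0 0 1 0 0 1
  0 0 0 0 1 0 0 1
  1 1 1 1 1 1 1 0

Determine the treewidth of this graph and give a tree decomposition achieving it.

Each bag holds 3 vertices, so the decomposition has width 2, which upper-bounds the treewidth. Conversely, {a, d, h} is a clique of size 3, and the vertices of any clique must share a bag in every tree decomposition; so some bag has ≥ 3 vertices and tw(G) ≥ 2. Therefore the treewidth is 2.

Treewidth 2.
One optimal decomposition is:
Bags: B1 = {b, e, h}  B2 = {a, e, h}  B3 = {e, f, h}  B4 = {a, d, h}  B5 = {c, e, h}  B6 = {e, g, h}
Tree: B1–B2, B2–B3, B2–B4, B1–B5, B3–B6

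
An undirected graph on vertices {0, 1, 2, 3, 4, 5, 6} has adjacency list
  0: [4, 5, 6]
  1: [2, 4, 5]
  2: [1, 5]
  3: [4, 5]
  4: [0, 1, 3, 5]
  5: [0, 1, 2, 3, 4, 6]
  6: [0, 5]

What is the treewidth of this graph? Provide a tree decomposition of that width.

Treewidth 2.
One such decomposition:
Bags: B1 = {0, 4, 5}  B2 = {1, 4, 5}  B3 = {3, 4, 5}  B4 = {1, 2, 5}  B5 = {0, 5, 6}
Tree: B1–B2, B1–B3, B2–B4, B1–B5

Each bag holds 3 vertices, so the decomposition has width 2, which upper-bounds the treewidth. Conversely, {1, 2, 5} is a clique of size 3, and the vertices of any clique must share a bag in every tree decomposition; so some bag has ≥ 3 vertices and tw(G) ≥ 2. Hence tw(G) = 2 exactly.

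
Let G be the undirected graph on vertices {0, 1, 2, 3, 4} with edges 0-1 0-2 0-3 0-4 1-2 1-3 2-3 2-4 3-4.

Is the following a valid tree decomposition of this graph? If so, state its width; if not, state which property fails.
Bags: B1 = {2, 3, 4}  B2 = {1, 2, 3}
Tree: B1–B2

No — vertex 0 appears in no bag.

A tree decomposition must satisfy three properties: every vertex lies in some bag; for every edge, both endpoints lie together in some bag; and for every vertex, the bags containing it form a connected subtree. Here vertex 0 appears in no bag, so the decomposition is invalid.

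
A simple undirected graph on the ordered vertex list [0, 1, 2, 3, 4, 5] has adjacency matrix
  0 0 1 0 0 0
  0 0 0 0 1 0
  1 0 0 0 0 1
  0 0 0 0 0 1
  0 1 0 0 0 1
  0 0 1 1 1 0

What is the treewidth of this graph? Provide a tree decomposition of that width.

Every bag has size at most 2, so the width is 2 − 1 = 1 and tw(G) ≤ 1. G has an edge, so its treewidth is at least 1. Combining the bounds, tw(G) = 1.

Treewidth 1.
One optimal decomposition is:
Bags: B1 = {4, 5}  B2 = {1, 4}  B3 = {2, 5}  B4 = {3, 5}  B5 = {0, 2}
Tree: B1–B2, B1–B3, B3–B4, B3–B5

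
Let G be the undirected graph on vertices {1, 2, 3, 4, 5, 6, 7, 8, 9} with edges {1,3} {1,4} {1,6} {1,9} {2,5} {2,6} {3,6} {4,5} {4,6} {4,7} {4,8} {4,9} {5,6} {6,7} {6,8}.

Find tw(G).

A width-2 tree decomposition is:
Bags: B1 = {1, 4, 6}  B2 = {1, 3, 6}  B3 = {1, 4, 9}  B4 = {4, 5, 6}  B5 = {4, 6, 8}  B6 = {2, 5, 6}  B7 = {4, 6, 7}
Tree: B1–B2, B1–B3, B1–B4, B1–B5, B4–B6, B1–B7
Every bag has size at most 3, so the width is 3 − 1 = 2 and tw(G) ≤ 2. For the lower bound, the 3 vertices {1, 4, 9} are pairwise adjacent, and any tree decomposition puts a clique entirely inside one bag — forcing width ≥ 2. Therefore the treewidth is 2.

2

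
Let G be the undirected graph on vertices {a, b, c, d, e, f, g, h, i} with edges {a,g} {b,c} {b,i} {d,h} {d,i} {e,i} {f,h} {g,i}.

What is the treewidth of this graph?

1

A width-1 tree decomposition is:
Bags: B1 = {g, i}  B2 = {a, g}  B3 = {b, i}  B4 = {d, i}  B5 = {b, c}  B6 = {e, i}  B7 = {d, h}  B8 = {f, h}
Tree: B1–B2, B1–B3, B1–B4, B3–B5, B1–B6, B4–B7, B7–B8
The largest bag has 2 vertices, giving width 1; this decomposition certifies tw(G) ≤ 1. G has an edge, so its treewidth is at least 1. The upper and lower bounds meet at 1, so that is the treewidth.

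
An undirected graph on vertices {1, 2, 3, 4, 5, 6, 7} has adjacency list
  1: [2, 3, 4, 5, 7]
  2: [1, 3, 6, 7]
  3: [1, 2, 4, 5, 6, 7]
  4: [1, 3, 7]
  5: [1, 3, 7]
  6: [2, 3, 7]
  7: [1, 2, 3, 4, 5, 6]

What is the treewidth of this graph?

3

A width-3 tree decomposition is:
Bags: B1 = {1, 2, 3, 7}  B2 = {2, 3, 6, 7}  B3 = {1, 3, 4, 7}  B4 = {1, 3, 5, 7}
Tree: B1–B2, B1–B3, B1–B4
The largest bag has 4 vertices, giving width 3; this decomposition certifies tw(G) ≤ 3. On the other hand G contains the 4-clique {1, 2, 3, 7}. A clique must lie in a single bag of any decomposition, so no decomposition can have width below 3. Hence tw(G) = 3 exactly.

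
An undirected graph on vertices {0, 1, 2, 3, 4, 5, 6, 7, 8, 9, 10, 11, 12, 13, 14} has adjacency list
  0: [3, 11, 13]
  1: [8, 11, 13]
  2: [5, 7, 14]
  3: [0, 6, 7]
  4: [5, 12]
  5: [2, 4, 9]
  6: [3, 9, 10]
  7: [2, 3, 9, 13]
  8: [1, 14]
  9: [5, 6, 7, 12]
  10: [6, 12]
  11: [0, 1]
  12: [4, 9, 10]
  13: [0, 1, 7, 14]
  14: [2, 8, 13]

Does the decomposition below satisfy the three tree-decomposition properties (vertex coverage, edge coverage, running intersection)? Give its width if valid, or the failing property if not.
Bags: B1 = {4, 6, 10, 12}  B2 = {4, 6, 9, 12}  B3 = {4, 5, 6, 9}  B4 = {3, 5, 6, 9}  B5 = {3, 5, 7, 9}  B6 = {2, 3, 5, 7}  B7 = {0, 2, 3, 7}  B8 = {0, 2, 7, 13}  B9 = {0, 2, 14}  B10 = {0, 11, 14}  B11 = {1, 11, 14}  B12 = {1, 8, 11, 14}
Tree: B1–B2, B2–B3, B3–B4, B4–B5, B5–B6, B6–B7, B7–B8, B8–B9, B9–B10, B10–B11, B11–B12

A tree decomposition must satisfy three properties: every vertex lies in some bag; for every edge, both endpoints lie together in some bag; and for every vertex, the bags containing it form a connected subtree. Here edge (13,14) lies in no bag, so the decomposition is invalid.

No — edge (13,14) lies in no bag.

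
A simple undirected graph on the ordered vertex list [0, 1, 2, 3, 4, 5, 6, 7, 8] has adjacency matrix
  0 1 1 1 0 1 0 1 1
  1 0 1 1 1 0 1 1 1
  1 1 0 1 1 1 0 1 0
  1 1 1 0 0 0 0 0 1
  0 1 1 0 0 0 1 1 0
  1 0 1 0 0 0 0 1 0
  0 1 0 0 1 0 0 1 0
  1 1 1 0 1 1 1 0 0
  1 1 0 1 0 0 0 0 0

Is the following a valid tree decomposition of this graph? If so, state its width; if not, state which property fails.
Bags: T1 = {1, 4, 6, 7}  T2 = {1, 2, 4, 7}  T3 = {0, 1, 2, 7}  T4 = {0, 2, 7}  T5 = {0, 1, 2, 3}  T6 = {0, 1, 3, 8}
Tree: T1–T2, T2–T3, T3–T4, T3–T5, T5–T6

A tree decomposition must satisfy three properties: every vertex lies in some bag; for every edge, both endpoints lie together in some bag; and for every vertex, the bags containing it form a connected subtree. Here vertex 5 appears in no bag, so the decomposition is invalid.

No — vertex 5 appears in no bag.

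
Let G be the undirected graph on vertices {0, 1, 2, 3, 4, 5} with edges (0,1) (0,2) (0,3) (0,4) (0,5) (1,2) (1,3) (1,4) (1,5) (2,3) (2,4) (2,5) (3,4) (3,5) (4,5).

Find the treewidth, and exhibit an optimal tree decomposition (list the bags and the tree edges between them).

With just one bag of size 6, the width is 6 − 1 = 5, so tw(G) ≤ 5. For the lower bound, the 6 vertices {0, 1, 2, 3, 4, 5} are pairwise adjacent, and any tree decomposition puts a clique entirely inside one bag — forcing width ≥ 5. Hence tw(G) = 5 exactly.

Treewidth 5.
One such decomposition:
Bags: B1 = {0, 1, 2, 3, 4, 5}
Tree: (single bag)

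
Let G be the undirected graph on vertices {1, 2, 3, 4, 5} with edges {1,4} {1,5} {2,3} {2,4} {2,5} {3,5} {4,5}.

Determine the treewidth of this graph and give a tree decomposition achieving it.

Each bag holds 3 vertices, so the decomposition has width 2, which upper-bounds the treewidth. For the lower bound, the 3 vertices {1, 4, 5} are pairwise adjacent, and any tree decomposition puts a clique entirely inside one bag — forcing width ≥ 2. The upper and lower bounds meet at 2, so that is the treewidth.

Treewidth 2.
One such decomposition:
Bags: B1 = {2, 4, 5}  B2 = {1, 4, 5}  B3 = {2, 3, 5}
Tree: B1–B2, B1–B3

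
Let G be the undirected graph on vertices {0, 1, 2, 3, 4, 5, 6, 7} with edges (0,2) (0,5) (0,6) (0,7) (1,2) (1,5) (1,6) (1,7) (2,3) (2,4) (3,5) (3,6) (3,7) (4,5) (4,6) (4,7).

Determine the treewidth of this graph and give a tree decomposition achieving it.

Treewidth 4.
Bags: B1 = {0, 1, 2, 3, 4}  B2 = {0, 1, 3, 4, 6}  B3 = {0, 1, 3, 4, 7}  B4 = {0, 1, 3, 4, 5}
Tree: B1–B2, B2–B3, B3–B4

Each bag holds 5 vertices, so the decomposition has width 4, which upper-bounds the treewidth. For the lower bound: the 5 vertex sets {0,2}, {1,6}, {4,7}, {3}, {5} are disjoint, each induces a connected subgraph, and every pair is joined by at least one edge of G. Contracting each set to a single vertex therefore yields K_{5} as a minor, and since treewidth is minor-monotone, tw(G) ≥ tw(K_{5}) = 4. The upper and lower bounds meet at 4, so that is the treewidth.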